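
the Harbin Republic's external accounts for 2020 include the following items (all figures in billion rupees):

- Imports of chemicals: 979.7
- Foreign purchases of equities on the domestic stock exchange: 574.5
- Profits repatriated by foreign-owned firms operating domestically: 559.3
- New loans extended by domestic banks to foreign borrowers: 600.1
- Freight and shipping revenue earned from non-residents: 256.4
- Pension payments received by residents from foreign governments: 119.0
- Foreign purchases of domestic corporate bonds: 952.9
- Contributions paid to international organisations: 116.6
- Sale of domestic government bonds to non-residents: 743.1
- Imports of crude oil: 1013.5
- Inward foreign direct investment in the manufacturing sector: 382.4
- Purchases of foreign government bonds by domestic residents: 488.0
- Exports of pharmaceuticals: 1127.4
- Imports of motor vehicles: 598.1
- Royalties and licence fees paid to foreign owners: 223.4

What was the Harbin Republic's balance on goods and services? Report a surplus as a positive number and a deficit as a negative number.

Goods: -979.7 - 1013.5 + 1127.4 - 598.1 = -1463.9
Services: 256.4 - 223.4 = 33.0
Trade balance = -1463.9 + 33.0 = -1430.9
(Excluded from the trade balance — financial account: foreign purchases of equities on the domestic stock exchange 574.5, new loans extended by domestic banks to foreign borrowers 600.1, foreign purchases of domestic corporate bonds 952.9, sale of domestic government bonds to non-residents 743.1, inward foreign direct investment in the manufacturing sector 382.4, purchases of foreign government bonds by domestic residents 488.0; primary income: profits repatriated by foreign-owned firms operating domestically 559.3; secondary income: pension payments received by residents from foreign governments 119.0, contributions paid to international organisations 116.6.)

-1430.9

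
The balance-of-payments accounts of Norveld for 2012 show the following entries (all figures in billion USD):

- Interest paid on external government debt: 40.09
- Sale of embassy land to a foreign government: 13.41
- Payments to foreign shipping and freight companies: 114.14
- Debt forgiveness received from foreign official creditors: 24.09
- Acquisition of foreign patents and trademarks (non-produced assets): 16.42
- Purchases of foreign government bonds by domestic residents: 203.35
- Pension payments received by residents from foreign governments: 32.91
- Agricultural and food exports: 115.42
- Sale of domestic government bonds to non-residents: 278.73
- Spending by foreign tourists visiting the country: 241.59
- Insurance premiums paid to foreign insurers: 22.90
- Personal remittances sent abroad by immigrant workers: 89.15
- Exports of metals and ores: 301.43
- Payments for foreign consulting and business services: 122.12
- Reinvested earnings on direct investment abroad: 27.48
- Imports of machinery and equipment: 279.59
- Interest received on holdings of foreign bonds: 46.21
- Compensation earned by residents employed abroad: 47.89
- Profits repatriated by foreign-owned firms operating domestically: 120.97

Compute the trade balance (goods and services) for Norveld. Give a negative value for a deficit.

119.69

Goods: 301.43 - 279.59 + 115.42 = 137.26
Services: -114.14 - 22.90 - 122.12 + 241.59 = -17.57
Trade balance = 137.26 + (-17.57) = 119.69
(Excluded from the trade balance — primary income: interest paid on external government debt 40.09, reinvested earnings on direct investment abroad 27.48, interest received on holdings of foreign bonds 46.21, compensation earned by residents employed abroad 47.89, profits repatriated by foreign-owned firms operating domestically 120.97; capital account: sale of embassy land to a foreign government 13.41, debt forgiveness received from foreign official creditors 24.09, acquisition of foreign patents and trademarks (non-produced assets) 16.42; financial account: purchases of foreign government bonds by domestic residents 203.35, sale of domestic government bonds to non-residents 278.73; secondary income: pension payments received by residents from foreign governments 32.91, personal remittances sent abroad by immigrant workers 89.15.)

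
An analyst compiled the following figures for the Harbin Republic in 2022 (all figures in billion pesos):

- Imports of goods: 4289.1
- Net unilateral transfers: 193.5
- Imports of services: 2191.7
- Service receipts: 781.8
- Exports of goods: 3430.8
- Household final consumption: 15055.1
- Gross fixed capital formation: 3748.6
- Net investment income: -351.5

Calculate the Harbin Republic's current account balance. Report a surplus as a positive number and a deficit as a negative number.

-2426.2

Goods balance = 3430.8 - 4289.1 = -858.3
Services balance = 781.8 - 2191.7 = -1409.9
Trade balance (goods + services) = -858.3 + (-1409.9) = -2268.2
Net primary income = -351.5
Net secondary income = 193.5
Current account = -2268.2 + (-351.5) + 193.5 = -2426.2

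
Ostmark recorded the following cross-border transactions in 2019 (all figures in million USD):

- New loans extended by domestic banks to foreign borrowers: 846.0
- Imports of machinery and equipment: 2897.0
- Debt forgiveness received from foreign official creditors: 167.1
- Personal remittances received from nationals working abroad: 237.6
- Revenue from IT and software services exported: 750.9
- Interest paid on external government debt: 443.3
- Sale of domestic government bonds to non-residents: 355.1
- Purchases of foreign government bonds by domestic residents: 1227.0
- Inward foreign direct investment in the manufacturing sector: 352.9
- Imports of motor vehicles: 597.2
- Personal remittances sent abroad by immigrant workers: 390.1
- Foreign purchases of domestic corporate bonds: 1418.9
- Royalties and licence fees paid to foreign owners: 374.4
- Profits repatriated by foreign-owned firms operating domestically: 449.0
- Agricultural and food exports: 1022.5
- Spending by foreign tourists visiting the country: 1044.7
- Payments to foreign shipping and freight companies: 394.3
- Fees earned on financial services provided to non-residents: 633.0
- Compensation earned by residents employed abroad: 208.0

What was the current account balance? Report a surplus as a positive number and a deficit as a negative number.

-1648.6

Goods: 1022.5 - 2897.0 - 597.2 = -2471.7
Services: -374.4 - 394.3 + 750.9 + 633.0 + 1044.7 = 1659.9
Primary income: -449.0 + 208.0 - 443.3 = -684.3
Secondary income: 237.6 - 390.1 = -152.5
Current account = (-2471.7) + 1659.9 + (-684.3) + (-152.5) = -1648.6
(Excluded from the current account — financial account: new loans extended by domestic banks to foreign borrowers 846.0, sale of domestic government bonds to non-residents 355.1, purchases of foreign government bonds by domestic residents 1227.0, inward foreign direct investment in the manufacturing sector 352.9, foreign purchases of domestic corporate bonds 1418.9; capital account: debt forgiveness received from foreign official creditors 167.1.)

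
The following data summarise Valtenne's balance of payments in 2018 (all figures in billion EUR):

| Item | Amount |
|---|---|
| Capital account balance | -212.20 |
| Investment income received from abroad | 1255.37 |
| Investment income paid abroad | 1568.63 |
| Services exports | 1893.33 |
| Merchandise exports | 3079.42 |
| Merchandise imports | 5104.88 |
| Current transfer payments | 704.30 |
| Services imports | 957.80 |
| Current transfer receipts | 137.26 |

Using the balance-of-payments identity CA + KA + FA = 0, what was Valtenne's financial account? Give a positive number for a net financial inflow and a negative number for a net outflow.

Goods balance = 3079.42 - 5104.88 = -2025.46
Services balance = 1893.33 - 957.80 = 935.53
Trade balance (goods + services) = -2025.46 + 935.53 = -1089.93
Net primary income = 1255.37 - 1568.63 = -313.26
Net secondary income = 137.26 - 704.30 = -567.04
Current account = -1089.93 + (-313.26) + (-567.04) = -1970.23
Financial account = -(-1970.23 + (-212.20)) = 2182.43

2182.43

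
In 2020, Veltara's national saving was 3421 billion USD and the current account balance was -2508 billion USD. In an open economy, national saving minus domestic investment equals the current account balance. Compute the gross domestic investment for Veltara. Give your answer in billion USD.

I = S - CA = 3421 - (-2508) = 5929

5929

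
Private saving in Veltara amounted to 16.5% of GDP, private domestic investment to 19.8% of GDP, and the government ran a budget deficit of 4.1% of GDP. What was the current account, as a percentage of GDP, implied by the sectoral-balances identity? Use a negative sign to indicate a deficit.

By the sectoral-balances identity, CA = (S_private - I) + (T - G).
Private balance = 16.5 - 19.8 = -3.3
Government balance (T - G) = -4.1
CA = -3.3 + (-4.1) = -7.4

-7.4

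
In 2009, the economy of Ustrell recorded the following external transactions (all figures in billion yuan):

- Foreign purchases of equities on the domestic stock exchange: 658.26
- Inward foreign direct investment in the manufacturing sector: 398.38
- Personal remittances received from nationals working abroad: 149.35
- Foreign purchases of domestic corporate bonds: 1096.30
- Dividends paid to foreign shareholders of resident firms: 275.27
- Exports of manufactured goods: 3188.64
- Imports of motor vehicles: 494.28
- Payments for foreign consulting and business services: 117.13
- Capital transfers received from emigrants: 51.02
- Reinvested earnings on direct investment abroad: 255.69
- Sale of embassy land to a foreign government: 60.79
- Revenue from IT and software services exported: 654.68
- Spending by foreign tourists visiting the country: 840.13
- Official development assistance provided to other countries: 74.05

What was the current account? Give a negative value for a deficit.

Goods: 3188.64 - 494.28 = 2694.36
Services: 654.68 - 117.13 + 840.13 = 1377.68
Primary income: 255.69 - 275.27 = -19.58
Secondary income: -74.05 + 149.35 = 75.30
Current account = 2694.36 + 1377.68 + (-19.58) + 75.30 = 4127.76
(Excluded from the current account — financial account: foreign purchases of equities on the domestic stock exchange 658.26, inward foreign direct investment in the manufacturing sector 398.38, foreign purchases of domestic corporate bonds 1096.30; capital account: capital transfers received from emigrants 51.02, sale of embassy land to a foreign government 60.79.)

4127.76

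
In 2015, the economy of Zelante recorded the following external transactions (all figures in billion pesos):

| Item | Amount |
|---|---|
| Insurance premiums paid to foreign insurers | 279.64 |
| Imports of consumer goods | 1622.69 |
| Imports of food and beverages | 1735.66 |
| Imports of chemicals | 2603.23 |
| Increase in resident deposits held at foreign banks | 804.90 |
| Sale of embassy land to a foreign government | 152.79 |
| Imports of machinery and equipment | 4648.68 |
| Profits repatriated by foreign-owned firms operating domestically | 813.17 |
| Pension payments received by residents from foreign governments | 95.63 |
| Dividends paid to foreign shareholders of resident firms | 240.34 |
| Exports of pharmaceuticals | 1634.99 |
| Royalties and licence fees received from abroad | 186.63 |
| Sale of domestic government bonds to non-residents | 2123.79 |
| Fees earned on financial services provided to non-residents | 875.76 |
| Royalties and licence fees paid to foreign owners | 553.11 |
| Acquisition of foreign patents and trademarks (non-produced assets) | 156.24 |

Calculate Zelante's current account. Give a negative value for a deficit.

-9703.51

Goods: -1735.66 - 4648.68 - 1622.69 - 2603.23 + 1634.99 = -8975.27
Services: 186.63 - 553.11 - 279.64 + 875.76 = 229.64
Primary income: -813.17 - 240.34 = -1053.51
Secondary income: 95.63
Current account = (-8975.27) + 229.64 + (-1053.51) + 95.63 = -9703.51
(Excluded from the current account — financial account: increase in resident deposits held at foreign banks 804.90, sale of domestic government bonds to non-residents 2123.79; capital account: sale of embassy land to a foreign government 152.79, acquisition of foreign patents and trademarks (non-produced assets) 156.24.)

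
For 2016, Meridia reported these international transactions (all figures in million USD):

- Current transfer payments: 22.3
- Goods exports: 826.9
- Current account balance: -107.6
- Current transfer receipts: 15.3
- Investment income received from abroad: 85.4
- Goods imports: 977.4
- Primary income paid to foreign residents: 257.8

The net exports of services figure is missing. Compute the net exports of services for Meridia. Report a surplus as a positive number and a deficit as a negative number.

Current account = goods balance + services balance + net primary income + net secondary income
Sum of the known components = -329.9
Net exports of services = CA - (known components) = -107.6 - (-329.9) = 222.3

222.3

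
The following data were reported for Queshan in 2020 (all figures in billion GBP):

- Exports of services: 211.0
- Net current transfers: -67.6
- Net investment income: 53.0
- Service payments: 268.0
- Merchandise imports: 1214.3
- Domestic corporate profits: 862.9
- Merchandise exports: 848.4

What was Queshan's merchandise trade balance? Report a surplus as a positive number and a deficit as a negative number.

Goods balance = 848.4 - 1214.3 = -365.9

-365.9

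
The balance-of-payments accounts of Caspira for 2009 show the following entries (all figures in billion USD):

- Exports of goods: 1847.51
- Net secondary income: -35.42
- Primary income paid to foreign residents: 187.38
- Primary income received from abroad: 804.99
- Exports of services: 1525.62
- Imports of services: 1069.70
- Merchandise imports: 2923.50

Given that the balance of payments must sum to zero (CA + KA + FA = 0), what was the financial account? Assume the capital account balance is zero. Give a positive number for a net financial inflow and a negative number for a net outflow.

37.88

Goods balance = 1847.51 - 2923.50 = -1075.99
Services balance = 1525.62 - 1069.70 = 455.92
Trade balance (goods + services) = -1075.99 + 455.92 = -620.07
Net primary income = 804.99 - 187.38 = 617.61
Net secondary income = -35.42
Current account = -620.07 + 617.61 + (-35.42) = -37.88
Financial account = -(-37.88) = 37.88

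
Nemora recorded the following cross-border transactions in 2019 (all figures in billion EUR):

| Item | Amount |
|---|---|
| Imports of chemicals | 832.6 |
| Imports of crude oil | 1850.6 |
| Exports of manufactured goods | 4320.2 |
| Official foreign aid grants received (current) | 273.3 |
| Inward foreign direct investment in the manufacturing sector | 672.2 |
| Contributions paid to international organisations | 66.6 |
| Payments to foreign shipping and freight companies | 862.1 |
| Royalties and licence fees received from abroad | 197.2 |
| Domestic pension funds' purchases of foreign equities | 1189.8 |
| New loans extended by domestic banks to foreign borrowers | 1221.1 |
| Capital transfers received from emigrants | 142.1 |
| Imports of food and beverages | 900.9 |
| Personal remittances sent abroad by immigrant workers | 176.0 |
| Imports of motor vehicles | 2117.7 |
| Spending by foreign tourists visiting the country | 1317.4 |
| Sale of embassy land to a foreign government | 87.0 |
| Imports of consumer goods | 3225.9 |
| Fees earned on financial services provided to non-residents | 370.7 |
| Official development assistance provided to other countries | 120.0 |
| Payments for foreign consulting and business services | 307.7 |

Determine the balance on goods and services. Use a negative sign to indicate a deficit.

Goods: -832.6 + 4320.2 - 3225.9 - 900.9 - 1850.6 - 2117.7 = -4607.5
Services: 370.7 + 1317.4 - 307.7 + 197.2 - 862.1 = 715.5
Trade balance = -4607.5 + 715.5 = -3892.0
(Excluded from the trade balance — secondary income: official foreign aid grants received (current) 273.3, contributions paid to international organisations 66.6, personal remittances sent abroad by immigrant workers 176.0, official development assistance provided to other countries 120.0; financial account: inward foreign direct investment in the manufacturing sector 672.2, domestic pension funds' purchases of foreign equities 1189.8, new loans extended by domestic banks to foreign borrowers 1221.1; capital account: capital transfers received from emigrants 142.1, sale of embassy land to a foreign government 87.0.)

-3892.0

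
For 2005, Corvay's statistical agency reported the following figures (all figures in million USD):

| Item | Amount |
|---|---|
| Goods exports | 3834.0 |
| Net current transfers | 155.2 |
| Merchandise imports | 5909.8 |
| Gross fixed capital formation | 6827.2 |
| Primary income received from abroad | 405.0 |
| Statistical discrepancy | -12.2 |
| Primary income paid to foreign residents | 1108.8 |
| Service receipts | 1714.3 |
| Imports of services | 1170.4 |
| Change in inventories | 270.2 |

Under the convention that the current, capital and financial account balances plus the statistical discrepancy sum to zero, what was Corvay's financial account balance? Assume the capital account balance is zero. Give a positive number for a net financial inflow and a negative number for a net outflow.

Goods balance = 3834.0 - 5909.8 = -2075.8
Services balance = 1714.3 - 1170.4 = 543.9
Trade balance (goods + services) = -2075.8 + 543.9 = -1531.9
Net primary income = 405.0 - 1108.8 = -703.8
Net secondary income = 155.2
Current account = -1531.9 + (-703.8) + 155.2 = -2080.5
Financial account = -(-2080.5 + (-12.2)) = 2092.7

2092.7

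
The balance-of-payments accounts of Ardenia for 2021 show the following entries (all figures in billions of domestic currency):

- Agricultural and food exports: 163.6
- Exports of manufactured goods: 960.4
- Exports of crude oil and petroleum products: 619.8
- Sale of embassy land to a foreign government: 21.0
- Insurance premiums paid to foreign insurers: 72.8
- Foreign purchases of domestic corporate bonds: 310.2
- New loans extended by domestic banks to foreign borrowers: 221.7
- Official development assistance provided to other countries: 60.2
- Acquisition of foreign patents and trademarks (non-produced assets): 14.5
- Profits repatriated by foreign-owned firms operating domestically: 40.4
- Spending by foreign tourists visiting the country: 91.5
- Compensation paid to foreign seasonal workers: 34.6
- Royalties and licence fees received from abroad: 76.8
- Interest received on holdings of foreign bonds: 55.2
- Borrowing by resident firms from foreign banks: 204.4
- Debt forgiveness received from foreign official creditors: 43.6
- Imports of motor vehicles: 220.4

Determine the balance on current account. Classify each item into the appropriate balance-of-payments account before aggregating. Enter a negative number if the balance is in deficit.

Goods: 619.8 + 163.6 + 960.4 - 220.4 = 1523.4
Services: 76.8 - 72.8 + 91.5 = 95.5
Primary income: -40.4 - 34.6 + 55.2 = -19.8
Secondary income: -60.2
Current account = 1523.4 + 95.5 + (-19.8) + (-60.2) = 1538.9
(Excluded from the current account — capital account: sale of embassy land to a foreign government 21.0, acquisition of foreign patents and trademarks (non-produced assets) 14.5, debt forgiveness received from foreign official creditors 43.6; financial account: foreign purchases of domestic corporate bonds 310.2, new loans extended by domestic banks to foreign borrowers 221.7, borrowing by resident firms from foreign banks 204.4.)

1538.9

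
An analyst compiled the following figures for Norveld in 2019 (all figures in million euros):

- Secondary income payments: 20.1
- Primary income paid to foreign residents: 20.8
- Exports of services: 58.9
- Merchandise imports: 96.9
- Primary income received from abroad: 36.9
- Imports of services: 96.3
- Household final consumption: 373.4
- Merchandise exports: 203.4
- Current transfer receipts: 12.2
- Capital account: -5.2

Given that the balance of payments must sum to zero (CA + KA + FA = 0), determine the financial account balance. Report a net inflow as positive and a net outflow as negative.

Goods balance = 203.4 - 96.9 = 106.5
Services balance = 58.9 - 96.3 = -37.4
Trade balance (goods + services) = 106.5 + (-37.4) = 69.1
Net primary income = 36.9 - 20.8 = 16.1
Net secondary income = 12.2 - 20.1 = -7.9
Current account = 69.1 + 16.1 + (-7.9) = 77.3
Financial account = -(77.3 + (-5.2)) = -72.1

-72.1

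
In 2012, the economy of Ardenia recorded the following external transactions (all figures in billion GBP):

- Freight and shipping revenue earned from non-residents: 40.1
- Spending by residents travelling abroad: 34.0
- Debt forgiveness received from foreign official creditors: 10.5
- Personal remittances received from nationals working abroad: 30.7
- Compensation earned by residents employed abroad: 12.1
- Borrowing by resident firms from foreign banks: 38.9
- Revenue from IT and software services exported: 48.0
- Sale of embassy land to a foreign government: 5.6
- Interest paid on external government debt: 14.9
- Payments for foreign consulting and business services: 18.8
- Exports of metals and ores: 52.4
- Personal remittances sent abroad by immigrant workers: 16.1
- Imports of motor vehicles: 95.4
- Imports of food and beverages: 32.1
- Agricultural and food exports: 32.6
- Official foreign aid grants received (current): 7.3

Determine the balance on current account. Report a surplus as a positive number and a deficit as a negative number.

11.9

Goods: 32.6 - 95.4 - 32.1 + 52.4 = -42.5
Services: 48.0 - 18.8 + 40.1 - 34.0 = 35.3
Primary income: 12.1 - 14.9 = -2.8
Secondary income: 30.7 - 16.1 + 7.3 = 21.9
Current account = (-42.5) + 35.3 + (-2.8) + 21.9 = 11.9
(Excluded from the current account — capital account: debt forgiveness received from foreign official creditors 10.5, sale of embassy land to a foreign government 5.6; financial account: borrowing by resident firms from foreign banks 38.9.)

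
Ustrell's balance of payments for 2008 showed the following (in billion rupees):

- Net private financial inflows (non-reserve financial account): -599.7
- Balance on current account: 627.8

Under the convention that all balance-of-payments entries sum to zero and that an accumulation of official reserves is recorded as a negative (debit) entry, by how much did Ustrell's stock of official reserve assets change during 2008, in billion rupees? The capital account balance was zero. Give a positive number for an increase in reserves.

28.1

Official reserve transactions balance = -(627.8 + (-599.7)) = -28.1
An accumulation of reserves is recorded as a debit (negative entry), so the change in the stock of reserves is the negative of that balance.
Change in official reserves = -(-28.1) = 28.1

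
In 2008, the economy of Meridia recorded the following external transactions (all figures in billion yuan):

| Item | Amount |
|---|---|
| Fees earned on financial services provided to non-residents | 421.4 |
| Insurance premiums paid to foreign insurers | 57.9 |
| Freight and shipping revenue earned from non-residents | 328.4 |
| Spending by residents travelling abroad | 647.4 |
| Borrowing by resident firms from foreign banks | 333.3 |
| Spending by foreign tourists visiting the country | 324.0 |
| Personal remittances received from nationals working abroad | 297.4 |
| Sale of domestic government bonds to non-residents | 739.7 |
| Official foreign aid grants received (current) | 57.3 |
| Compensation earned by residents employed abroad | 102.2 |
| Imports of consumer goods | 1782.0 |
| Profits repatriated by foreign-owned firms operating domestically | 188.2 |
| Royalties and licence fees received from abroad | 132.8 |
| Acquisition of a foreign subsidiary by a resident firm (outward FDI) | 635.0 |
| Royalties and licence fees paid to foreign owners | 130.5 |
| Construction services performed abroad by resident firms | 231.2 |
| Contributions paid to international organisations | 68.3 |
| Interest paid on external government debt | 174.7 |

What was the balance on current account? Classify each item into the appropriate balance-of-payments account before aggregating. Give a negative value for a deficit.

Goods: -1782.0
Services: 132.8 - 647.4 + 231.2 - 130.5 - 57.9 + 328.4 + 421.4 + 324.0 = 602.0
Primary income: 102.2 - 188.2 - 174.7 = -260.7
Secondary income: 297.4 - 68.3 + 57.3 = 286.4
Current account = (-1782.0) + 602.0 + (-260.7) + 286.4 = -1154.3
(Excluded from the current account — financial account: borrowing by resident firms from foreign banks 333.3, sale of domestic government bonds to non-residents 739.7, acquisition of a foreign subsidiary by a resident firm (outward FDI) 635.0.)

-1154.3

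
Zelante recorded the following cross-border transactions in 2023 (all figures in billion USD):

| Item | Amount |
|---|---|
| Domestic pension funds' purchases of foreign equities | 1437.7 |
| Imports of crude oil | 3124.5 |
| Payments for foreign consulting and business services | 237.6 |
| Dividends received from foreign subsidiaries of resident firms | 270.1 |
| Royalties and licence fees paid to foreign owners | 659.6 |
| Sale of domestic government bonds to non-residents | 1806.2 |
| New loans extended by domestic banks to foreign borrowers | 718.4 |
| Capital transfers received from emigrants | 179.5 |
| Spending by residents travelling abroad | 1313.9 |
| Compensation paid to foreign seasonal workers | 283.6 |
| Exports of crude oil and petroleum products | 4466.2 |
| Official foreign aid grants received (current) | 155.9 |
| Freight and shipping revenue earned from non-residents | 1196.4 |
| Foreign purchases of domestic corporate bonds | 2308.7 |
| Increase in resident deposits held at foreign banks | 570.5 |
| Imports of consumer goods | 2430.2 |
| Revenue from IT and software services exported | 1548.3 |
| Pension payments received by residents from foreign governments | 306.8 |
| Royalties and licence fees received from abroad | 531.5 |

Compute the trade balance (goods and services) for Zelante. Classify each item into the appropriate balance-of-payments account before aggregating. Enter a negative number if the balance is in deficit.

-23.4

Goods: -3124.5 - 2430.2 + 4466.2 = -1088.5
Services: -659.6 - 1313.9 + 1548.3 + 531.5 + 1196.4 - 237.6 = 1065.1
Trade balance = -1088.5 + 1065.1 = -23.4
(Excluded from the trade balance — financial account: domestic pension funds' purchases of foreign equities 1437.7, sale of domestic government bonds to non-residents 1806.2, new loans extended by domestic banks to foreign borrowers 718.4, foreign purchases of domestic corporate bonds 2308.7, increase in resident deposits held at foreign banks 570.5; primary income: dividends received from foreign subsidiaries of resident firms 270.1, compensation paid to foreign seasonal workers 283.6; capital account: capital transfers received from emigrants 179.5; secondary income: official foreign aid grants received (current) 155.9, pension payments received by residents from foreign governments 306.8.)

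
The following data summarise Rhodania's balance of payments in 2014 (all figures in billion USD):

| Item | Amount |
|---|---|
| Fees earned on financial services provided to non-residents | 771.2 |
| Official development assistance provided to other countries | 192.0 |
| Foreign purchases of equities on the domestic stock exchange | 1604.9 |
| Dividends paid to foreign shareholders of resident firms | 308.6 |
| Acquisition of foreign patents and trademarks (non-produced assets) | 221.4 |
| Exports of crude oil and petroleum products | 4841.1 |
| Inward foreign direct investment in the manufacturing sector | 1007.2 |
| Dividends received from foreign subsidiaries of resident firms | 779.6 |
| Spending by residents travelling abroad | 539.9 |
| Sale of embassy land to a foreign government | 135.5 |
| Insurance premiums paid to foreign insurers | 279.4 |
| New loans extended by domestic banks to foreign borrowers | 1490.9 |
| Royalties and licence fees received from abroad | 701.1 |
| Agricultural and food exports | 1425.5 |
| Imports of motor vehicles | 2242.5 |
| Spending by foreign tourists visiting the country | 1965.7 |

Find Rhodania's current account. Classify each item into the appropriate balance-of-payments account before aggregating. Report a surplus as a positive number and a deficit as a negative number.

Goods: -2242.5 + 1425.5 + 4841.1 = 4024.1
Services: 1965.7 - 279.4 - 539.9 + 701.1 + 771.2 = 2618.7
Primary income: -308.6 + 779.6 = 471.0
Secondary income: -192.0
Current account = 4024.1 + 2618.7 + 471.0 + (-192.0) = 6921.8
(Excluded from the current account — financial account: foreign purchases of equities on the domestic stock exchange 1604.9, inward foreign direct investment in the manufacturing sector 1007.2, new loans extended by domestic banks to foreign borrowers 1490.9; capital account: acquisition of foreign patents and trademarks (non-produced assets) 221.4, sale of embassy land to a foreign government 135.5.)

6921.8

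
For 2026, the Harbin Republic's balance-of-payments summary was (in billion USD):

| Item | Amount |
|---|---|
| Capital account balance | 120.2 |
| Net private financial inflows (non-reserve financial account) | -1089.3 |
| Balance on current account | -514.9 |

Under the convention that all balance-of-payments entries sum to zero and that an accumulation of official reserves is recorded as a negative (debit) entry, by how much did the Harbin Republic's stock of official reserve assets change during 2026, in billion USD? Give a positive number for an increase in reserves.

-1484.0

Official reserve transactions balance = -((-514.9) + 120.2 + (-1089.3)) = 1484.0
An accumulation of reserves is recorded as a debit (negative entry), so the change in the stock of reserves is the negative of that balance.
Change in official reserves = -(1484.0) = -1484.0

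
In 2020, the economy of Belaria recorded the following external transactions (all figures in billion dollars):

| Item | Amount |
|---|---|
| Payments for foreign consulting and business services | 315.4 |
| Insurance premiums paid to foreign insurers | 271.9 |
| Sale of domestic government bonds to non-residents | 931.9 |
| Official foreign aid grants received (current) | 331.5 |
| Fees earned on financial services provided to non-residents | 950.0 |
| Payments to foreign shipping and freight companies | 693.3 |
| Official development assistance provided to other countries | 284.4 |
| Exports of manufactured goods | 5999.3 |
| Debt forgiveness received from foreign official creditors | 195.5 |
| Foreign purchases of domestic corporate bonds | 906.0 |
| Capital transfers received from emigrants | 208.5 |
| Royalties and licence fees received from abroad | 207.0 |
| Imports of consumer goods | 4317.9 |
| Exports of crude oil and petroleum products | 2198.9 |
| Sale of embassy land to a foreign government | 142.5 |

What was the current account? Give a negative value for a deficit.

3803.8

Goods: 5999.3 + 2198.9 - 4317.9 = 3880.3
Services: -271.9 - 315.4 - 693.3 + 950.0 + 207.0 = -123.6
Secondary income: -284.4 + 331.5 = 47.1
Current account = 3880.3 + (-123.6) + 47.1 = 3803.8
(Excluded from the current account — financial account: sale of domestic government bonds to non-residents 931.9, foreign purchases of domestic corporate bonds 906.0; capital account: debt forgiveness received from foreign official creditors 195.5, capital transfers received from emigrants 208.5, sale of embassy land to a foreign government 142.5.)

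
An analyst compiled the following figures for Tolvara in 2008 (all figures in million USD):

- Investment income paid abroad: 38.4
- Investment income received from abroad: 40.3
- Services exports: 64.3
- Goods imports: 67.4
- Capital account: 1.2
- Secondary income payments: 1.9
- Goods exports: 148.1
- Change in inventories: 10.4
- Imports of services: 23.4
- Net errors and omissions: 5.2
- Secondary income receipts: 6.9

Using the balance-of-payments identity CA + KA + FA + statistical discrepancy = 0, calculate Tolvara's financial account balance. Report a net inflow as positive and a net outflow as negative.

-134.9

Goods balance = 148.1 - 67.4 = 80.7
Services balance = 64.3 - 23.4 = 40.9
Trade balance (goods + services) = 80.7 + 40.9 = 121.6
Net primary income = 40.3 - 38.4 = 1.9
Net secondary income = 6.9 - 1.9 = 5.0
Current account = 121.6 + 1.9 + 5.0 = 128.5
Financial account = -(128.5 + 1.2 + 5.2) = -134.9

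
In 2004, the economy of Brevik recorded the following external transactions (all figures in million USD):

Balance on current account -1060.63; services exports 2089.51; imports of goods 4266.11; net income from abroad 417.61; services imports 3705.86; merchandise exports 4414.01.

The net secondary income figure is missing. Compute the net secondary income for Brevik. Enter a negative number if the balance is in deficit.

-9.79

Current account = goods balance + services balance + net primary income + net secondary income
Sum of the known components = -1050.84
Net secondary income = CA - (known components) = -1060.63 - (-1050.84) = -9.79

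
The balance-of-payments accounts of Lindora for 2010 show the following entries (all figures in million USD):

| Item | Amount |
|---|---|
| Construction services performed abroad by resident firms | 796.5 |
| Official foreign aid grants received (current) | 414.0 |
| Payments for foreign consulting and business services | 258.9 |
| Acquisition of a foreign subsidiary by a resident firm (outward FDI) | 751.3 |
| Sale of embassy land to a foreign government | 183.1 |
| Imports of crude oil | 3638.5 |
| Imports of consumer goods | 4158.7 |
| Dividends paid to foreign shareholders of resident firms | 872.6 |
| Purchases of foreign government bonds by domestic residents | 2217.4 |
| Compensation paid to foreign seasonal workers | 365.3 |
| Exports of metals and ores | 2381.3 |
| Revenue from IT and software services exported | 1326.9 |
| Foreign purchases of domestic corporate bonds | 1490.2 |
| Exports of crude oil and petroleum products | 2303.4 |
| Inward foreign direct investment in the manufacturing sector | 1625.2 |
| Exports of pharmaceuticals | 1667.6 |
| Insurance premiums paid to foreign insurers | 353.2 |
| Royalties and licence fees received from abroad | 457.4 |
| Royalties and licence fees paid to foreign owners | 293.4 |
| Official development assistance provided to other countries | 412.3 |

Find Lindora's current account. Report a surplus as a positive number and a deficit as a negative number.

-1005.8

Goods: -3638.5 + 1667.6 - 4158.7 + 2381.3 + 2303.4 = -1444.9
Services: 1326.9 + 457.4 - 293.4 + 796.5 - 353.2 - 258.9 = 1675.3
Primary income: -872.6 - 365.3 = -1237.9
Secondary income: 414.0 - 412.3 = 1.7
Current account = (-1444.9) + 1675.3 + (-1237.9) + 1.7 = -1005.8
(Excluded from the current account — financial account: acquisition of a foreign subsidiary by a resident firm (outward FDI) 751.3, purchases of foreign government bonds by domestic residents 2217.4, foreign purchases of domestic corporate bonds 1490.2, inward foreign direct investment in the manufacturing sector 1625.2; capital account: sale of embassy land to a foreign government 183.1.)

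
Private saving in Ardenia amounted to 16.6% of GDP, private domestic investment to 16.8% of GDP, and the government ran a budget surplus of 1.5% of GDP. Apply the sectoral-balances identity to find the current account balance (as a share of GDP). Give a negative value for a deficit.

1.3

By the sectoral-balances identity, CA = (S_private - I) + (T - G).
Private balance = 16.6 - 16.8 = -0.2
Government balance (T - G) = 1.5
CA = -0.2 + 1.5 = 1.3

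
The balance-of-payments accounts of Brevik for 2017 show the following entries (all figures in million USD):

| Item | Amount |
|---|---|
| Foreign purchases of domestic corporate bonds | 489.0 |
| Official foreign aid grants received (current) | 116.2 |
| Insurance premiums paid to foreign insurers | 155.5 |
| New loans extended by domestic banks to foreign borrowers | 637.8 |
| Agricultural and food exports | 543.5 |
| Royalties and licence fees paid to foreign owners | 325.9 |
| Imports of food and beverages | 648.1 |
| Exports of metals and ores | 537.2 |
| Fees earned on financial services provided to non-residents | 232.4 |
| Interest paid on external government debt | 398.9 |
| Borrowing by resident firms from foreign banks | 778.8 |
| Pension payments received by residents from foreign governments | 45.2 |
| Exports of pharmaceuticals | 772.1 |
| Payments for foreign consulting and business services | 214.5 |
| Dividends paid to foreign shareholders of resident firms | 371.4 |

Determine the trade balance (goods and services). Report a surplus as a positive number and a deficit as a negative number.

Goods: 537.2 + 772.1 - 648.1 + 543.5 = 1204.7
Services: 232.4 - 155.5 - 214.5 - 325.9 = -463.5
Trade balance = 1204.7 + (-463.5) = 741.2
(Excluded from the trade balance — financial account: foreign purchases of domestic corporate bonds 489.0, new loans extended by domestic banks to foreign borrowers 637.8, borrowing by resident firms from foreign banks 778.8; secondary income: official foreign aid grants received (current) 116.2, pension payments received by residents from foreign governments 45.2; primary income: interest paid on external government debt 398.9, dividends paid to foreign shareholders of resident firms 371.4.)

741.2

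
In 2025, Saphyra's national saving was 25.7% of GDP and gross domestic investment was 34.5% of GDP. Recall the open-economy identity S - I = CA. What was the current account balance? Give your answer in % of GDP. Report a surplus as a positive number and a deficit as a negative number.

-8.8

CA = S - I = 25.7 - 34.5 = -8.8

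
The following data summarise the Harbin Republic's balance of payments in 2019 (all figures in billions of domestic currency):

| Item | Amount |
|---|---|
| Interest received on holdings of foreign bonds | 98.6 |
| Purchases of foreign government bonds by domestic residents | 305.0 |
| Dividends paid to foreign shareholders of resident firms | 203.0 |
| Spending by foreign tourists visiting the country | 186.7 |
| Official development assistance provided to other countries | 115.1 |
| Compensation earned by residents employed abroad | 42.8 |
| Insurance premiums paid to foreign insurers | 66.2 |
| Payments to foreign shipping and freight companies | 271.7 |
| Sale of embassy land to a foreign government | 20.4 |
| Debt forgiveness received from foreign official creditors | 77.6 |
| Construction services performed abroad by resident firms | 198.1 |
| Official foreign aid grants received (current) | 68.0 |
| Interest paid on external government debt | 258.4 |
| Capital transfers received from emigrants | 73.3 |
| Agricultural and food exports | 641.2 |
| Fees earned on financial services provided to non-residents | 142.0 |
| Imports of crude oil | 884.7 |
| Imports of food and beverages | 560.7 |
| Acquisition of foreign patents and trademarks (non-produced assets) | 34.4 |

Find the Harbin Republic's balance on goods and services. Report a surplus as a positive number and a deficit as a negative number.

-615.3

Goods: -884.7 - 560.7 + 641.2 = -804.2
Services: -271.7 - 66.2 + 142.0 + 186.7 + 198.1 = 188.9
Trade balance = -804.2 + 188.9 = -615.3
(Excluded from the trade balance — primary income: interest received on holdings of foreign bonds 98.6, dividends paid to foreign shareholders of resident firms 203.0, compensation earned by residents employed abroad 42.8, interest paid on external government debt 258.4; financial account: purchases of foreign government bonds by domestic residents 305.0; secondary income: official development assistance provided to other countries 115.1, official foreign aid grants received (current) 68.0; capital account: sale of embassy land to a foreign government 20.4, debt forgiveness received from foreign official creditors 77.6, capital transfers received from emigrants 73.3, acquisition of foreign patents and trademarks (non-produced assets) 34.4.)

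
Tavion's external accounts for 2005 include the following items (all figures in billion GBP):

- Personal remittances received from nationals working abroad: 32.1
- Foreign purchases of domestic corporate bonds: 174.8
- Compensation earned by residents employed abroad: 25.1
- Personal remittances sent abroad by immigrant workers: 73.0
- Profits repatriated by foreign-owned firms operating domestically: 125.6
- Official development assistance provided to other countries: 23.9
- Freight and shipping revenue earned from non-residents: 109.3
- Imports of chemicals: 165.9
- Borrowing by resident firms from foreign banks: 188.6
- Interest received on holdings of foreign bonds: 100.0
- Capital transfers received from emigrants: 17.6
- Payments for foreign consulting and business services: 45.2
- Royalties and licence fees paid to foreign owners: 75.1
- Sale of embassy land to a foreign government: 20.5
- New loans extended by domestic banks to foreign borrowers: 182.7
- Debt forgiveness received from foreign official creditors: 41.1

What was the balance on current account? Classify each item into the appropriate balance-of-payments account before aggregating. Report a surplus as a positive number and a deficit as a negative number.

Goods: -165.9
Services: -45.2 + 109.3 - 75.1 = -11.0
Primary income: 100.0 - 125.6 + 25.1 = -0.5
Secondary income: -23.9 + 32.1 - 73.0 = -64.8
Current account = (-165.9) + (-11.0) + (-0.5) + (-64.8) = -242.2
(Excluded from the current account — financial account: foreign purchases of domestic corporate bonds 174.8, borrowing by resident firms from foreign banks 188.6, new loans extended by domestic banks to foreign borrowers 182.7; capital account: capital transfers received from emigrants 17.6, sale of embassy land to a foreign government 20.5, debt forgiveness received from foreign official creditors 41.1.)

-242.2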